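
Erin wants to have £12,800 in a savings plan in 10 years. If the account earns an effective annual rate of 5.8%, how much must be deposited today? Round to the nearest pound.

£7,284

Discount factor = (1+0.058)^(−10) = 0.569041; PV = 12,800 × 0.569041 = 7,283.7208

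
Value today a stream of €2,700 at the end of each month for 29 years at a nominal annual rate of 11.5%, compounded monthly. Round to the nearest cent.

With 12 periods per year: i = 0.00958333, n = 348.
PV = 2700 × [1 − (1+0.00958333)^(−348)] / 0.00958333 = 2700 × 100.572040 = 271,544.5075

€271,544.51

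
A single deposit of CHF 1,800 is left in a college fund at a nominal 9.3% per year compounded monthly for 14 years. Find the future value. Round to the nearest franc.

Periodic rate i = 0.093/12 = 0.00775; n = 14 × 12 = 168 periods.
FV = 1,800 × (1 + 0.00775)^168 = 6,584.8222

CHF 6,585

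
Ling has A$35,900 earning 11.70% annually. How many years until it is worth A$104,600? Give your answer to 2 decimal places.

9.67 years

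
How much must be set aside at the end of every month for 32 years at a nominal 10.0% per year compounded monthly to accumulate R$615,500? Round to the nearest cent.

R$221.00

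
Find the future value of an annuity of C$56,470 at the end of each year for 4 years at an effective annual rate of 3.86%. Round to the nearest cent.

C$239,298.25

Accumulation factor s(4|0.0386) = 4.237617; FV = 56470 × 4.237617 = 239,298.2519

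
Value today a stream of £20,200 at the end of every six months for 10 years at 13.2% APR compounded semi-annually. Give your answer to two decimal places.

With 2 periods per year: i = 0.066, n = 20.
PV = PMT · [1 − (1+i)^(−n)] / i = 20200 · 10.931520 = 220,816.7003

£220,816.70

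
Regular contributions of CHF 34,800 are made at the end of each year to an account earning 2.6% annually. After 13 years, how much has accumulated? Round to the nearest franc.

FV = 34800 × [(1+0.026)^13 − 1] / 0.026 = 34800 × 15.234512 = 530,161.0140

CHF 530,161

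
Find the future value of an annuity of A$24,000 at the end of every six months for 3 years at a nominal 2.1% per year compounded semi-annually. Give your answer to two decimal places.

Periodic rate i = 0.021/2 = 0.0105; n = 3 × 2 = 6 periods.
FV = PMT · [(1+i)^n − 1] / i = 24000 · 6.159722 = 147,833.3385

A$147,833.34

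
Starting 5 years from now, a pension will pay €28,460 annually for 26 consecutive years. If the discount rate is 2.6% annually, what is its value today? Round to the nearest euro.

€481,002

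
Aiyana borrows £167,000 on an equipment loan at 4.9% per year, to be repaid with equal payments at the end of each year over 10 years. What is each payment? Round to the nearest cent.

£21,522.36

Annuity-PV factor = 7.759372; PMT = 167000 / 7.759372 = 21,522.3613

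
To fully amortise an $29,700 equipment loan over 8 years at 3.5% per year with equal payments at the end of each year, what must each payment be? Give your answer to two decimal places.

$4,320.66

PMT = 29700 / ( [1 − (1+0.035)^(−8)] / 0.035 ) = 29700 / 6.873956 = 4,320.6564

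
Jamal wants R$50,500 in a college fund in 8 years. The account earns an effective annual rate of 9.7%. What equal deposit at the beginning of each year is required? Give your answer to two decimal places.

R$4,069.54

FV-annuity factor × (1+i) = 12.409260; PMT = 50500 / 12.409260 = 4,069.5418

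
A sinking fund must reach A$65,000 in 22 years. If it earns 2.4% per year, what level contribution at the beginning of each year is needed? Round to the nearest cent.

A$2,224.01

FV-annuity factor × (1+i) = 29.226524; PMT = 65000 / 29.226524 = 2,224.0072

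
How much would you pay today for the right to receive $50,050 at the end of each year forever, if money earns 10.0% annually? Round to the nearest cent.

PV = C/r = 50050/0.1 = 500,500.0000

$500,500.00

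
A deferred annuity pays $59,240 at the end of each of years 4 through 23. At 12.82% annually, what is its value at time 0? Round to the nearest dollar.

PV at t=3 (ordinary 20-year annuity): 59240 × a(20|0.1282) = 59240 × 7.101452 = 420,690.0284
Discount back 3 years: 420,690.0284 × (1+0.1282)^(−3) = 420,690.0284 × 0.696373 = 292,957.0352

$292,957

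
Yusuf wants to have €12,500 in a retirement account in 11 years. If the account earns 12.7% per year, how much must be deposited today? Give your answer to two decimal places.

PV = 12,500 / (1 + 0.127)^11 = 12,500 / 3.725316 = 3,355.4204

€3,355.42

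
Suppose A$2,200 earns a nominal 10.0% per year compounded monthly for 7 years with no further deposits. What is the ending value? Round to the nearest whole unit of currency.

A$4,417

i = 0.1/12 = 0.00833333 per month; n = 7·12 = 84.
2,200 × (1+0.00833333)^84 = 2,200 × 2.007920 = 4,417.4243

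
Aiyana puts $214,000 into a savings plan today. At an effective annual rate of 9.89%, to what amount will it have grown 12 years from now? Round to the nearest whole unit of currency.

$663,608

FV = PV·(1+i)^n = 214,000 × 3.100974 = 663,608.3683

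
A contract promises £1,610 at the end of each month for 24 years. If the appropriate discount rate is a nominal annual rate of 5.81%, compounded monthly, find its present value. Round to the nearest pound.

£249,791

Periodic rate i = 0.0581/12 = 0.00484167; n = 24 × 12 = 288 periods.
Annuity factor a(288|0.00484167) = 155.149552; PV = 1610 × 155.149552 = 249,790.7794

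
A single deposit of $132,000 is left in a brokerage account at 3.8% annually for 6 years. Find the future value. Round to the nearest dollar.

132,000 × (1+0.038)^6 = 132,000 × 1.250789 = 165,104.1738

$165,104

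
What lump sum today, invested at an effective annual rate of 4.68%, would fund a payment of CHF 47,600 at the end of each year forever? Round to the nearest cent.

PV = C/r = 47600/0.0468 = 1,017,094.0171

CHF 1,017,094.02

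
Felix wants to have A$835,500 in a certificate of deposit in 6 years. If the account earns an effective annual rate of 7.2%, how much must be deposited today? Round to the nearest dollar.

A$550,526

PV = FV·(1+i)^(−n) = 835,500 × 0.658918 = 550,525.8829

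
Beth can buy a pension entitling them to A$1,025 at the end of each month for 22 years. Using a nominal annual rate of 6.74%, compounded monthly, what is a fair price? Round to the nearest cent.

A$140,894.33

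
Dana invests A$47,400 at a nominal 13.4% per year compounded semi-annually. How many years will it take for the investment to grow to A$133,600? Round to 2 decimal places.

7.99 years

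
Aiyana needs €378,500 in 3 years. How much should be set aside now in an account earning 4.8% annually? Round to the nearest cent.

€328,838.03

Discount factor = (1+0.048)^(−3) = 0.868793; PV = 378,500 × 0.868793 = 328,838.0286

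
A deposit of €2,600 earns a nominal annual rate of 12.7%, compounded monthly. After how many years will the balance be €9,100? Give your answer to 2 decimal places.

Periodic rate i = 0.127/12 = 0.0105833.
n = ln(9100/2600) / ln(1+0.0105833) = ln(3.50000) / 0.010528 = 118.9966 months
= 118.9966/12 years

9.92 years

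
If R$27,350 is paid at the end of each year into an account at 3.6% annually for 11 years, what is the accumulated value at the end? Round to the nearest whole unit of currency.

R$361,295

FV = 27350 × [(1+0.036)^11 − 1] / 0.036 = 27350 × 13.210041 = 361,294.6249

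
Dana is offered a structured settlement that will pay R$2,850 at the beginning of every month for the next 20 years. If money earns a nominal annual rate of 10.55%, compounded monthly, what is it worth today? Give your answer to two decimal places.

Periodic rate i = 0.1055/12 = 0.00879167; n = 20 × 12 = 240 periods.
PV = 2850 × [1 − (1+0.00879167)^(−240)] / 0.00879167 × (1+i) = 2850 × 100.703865 = 287,006.0150
Payments are at the start of each period, so multiply by (1+i).

R$287,006.01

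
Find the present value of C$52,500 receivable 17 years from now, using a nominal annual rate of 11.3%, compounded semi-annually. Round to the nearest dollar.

i = 0.113/2 = 0.0565 per half-year; n = 17·2 = 34.
PV = 52,500 / (1 + 0.0565)^34 = 52,500 / 6.479822 = 8,102.0749

C$8,102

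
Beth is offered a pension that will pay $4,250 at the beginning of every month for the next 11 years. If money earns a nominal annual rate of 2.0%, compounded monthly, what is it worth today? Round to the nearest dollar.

$504,041

Periodic rate i = 0.02/12 = 0.00166667; n = 11 × 12 = 132 periods.
Annuity factor a(132|0.00166667) × (1+i) = 118.597868; PV = 4250 × 118.597868 = 504,040.9401
Payments are at the start of each period, so multiply by (1+i).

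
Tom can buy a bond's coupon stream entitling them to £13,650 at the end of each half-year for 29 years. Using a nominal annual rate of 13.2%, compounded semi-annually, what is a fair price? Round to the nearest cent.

i = 0.132/2 = 0.066 per half-year; n = 29·2 = 58.
Annuity factor a(58|0.066) = 14.779519; PV = 13650 × 14.779519 = 201,740.4373

£201,740.44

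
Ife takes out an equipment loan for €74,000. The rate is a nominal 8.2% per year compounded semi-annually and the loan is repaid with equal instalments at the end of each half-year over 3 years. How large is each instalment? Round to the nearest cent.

With 2 periods per year: i = 0.041, n = 6.
PMT = 74000 / ( [1 − (1+0.041)^(−6)] / 0.041 ) = 74000 / 5.225114 = 14,162.3703

€14,162.37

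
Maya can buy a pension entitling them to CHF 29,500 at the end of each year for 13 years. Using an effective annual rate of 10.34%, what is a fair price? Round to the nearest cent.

CHF 205,908.54

Annuity factor a(13|0.1034) = 6.979950; PV = 29500 × 6.979950 = 205,908.5379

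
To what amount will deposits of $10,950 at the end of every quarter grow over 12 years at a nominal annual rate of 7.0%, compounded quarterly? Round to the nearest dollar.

With 4 periods per year: i = 0.0175, n = 48.
FV = 10950 × [(1+0.0175)^48 − 1] / 0.0175 = 10950 × 74.262784 = 813,177.4876

$813,177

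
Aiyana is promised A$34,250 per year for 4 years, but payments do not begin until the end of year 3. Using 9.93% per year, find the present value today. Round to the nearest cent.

PV at t=2 (ordinary 4-year annuity): 34250 × a(4|0.0993) = 34250 × 3.174675 = 108,732.6077
PV₀ = 108,732.6077 / (1+0.0993)^2 = 108,732.6077 / 1.208460 = 89,976.1379

A$89,976.14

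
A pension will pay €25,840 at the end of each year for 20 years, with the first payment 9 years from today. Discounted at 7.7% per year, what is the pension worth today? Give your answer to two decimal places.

€143,336.05

PV at t=8 (ordinary 20-year annuity): 25840 × a(20|0.077) = 25840 × 10.041268 = 259,466.3543
PV₀ = 259,466.3543 / (1+0.077)^8 = 259,466.3543 / 1.810196 = 143,336.0471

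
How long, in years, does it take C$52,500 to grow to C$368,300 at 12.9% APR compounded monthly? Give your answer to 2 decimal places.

15.18 years

Periodic rate i = 0.129/12 = 0.01075.
n = ln(368300/52500) / ln(1+0.01075) = ln(7.01524) / 0.010693 = 182.1895 months
= 182.1895/12 years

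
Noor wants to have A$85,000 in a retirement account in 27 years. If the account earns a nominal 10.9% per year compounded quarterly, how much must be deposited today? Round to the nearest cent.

i = 0.109/4 = 0.02725 per quarter; n = 27·4 = 108.
PV = FV·(1+i)^(−n) = 85,000 × 0.054825 = 4,660.0946

A$4,660.09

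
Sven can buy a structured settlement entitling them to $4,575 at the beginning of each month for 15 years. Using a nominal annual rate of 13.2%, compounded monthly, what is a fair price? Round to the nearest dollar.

$361,797

i = 0.132/12 = 0.011 per month; n = 15·12 = 180.
PV = 4575 × [1 − (1+0.011)^(−180)] / 0.011 × (1+i) = 4575 × 79.081342 = 361,797.1378
Payments are at the start of each period, so multiply by (1+i).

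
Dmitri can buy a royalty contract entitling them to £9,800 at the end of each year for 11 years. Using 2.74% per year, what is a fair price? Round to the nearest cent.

£91,995.57

Annuity factor a(11|0.0274) = 9.387303; PV = 9800 × 9.387303 = 91,995.5660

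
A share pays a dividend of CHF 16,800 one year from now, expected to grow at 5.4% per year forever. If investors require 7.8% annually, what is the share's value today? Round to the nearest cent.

PV = D₁/(r − g) = 16800/(0.078 − 0.054) = 700,000.0000

CHF 700,000.00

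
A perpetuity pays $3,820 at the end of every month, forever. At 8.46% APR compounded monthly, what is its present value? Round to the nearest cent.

$541,843.97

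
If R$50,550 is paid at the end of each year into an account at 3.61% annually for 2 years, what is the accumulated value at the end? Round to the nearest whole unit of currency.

FV = PMT · [(1+i)^n − 1] / i = 50550 · 2.036100 = 102,924.8550

R$102,925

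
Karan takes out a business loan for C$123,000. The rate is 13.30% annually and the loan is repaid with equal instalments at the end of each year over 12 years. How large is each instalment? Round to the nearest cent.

PMT = 123000 / ( [1 − (1+0.133)^(−12)] / 0.133 ) = 123000 / 5.838487 = 21,067.1022

C$21,067.10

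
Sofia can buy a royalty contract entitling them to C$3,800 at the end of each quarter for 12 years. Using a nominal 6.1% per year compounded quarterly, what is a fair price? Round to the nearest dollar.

Periodic rate i = 0.061/4 = 0.01525; n = 12 × 4 = 48 periods.
Annuity factor a(48|0.01525) = 33.861580; PV = 3800 × 33.861580 = 128,674.0032

C$128,674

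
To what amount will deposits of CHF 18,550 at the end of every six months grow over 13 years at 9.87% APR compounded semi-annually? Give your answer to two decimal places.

CHF 939,296.80

Periodic rate i = 0.0987/2 = 0.04935; n = 13 × 2 = 26 periods.
Accumulation factor s(26|0.04935) = 50.635946; FV = 18550 × 50.635946 = 939,296.8041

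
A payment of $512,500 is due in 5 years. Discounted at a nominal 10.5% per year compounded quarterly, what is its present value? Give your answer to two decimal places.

$305,232.28

Periodic rate i = 0.105/4 = 0.02625; n = 5 × 4 = 20 periods.
Discount factor = (1+0.02625)^(−20) = 0.595575; PV = 512,500 × 0.595575 = 305,232.2845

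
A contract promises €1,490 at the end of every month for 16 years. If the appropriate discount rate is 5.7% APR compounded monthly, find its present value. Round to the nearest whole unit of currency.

i = 0.057/12 = 0.00475 per month; n = 16·12 = 192.
PV = 1490 × [1 − (1+0.00475)^(−192)] / 0.00475 = 1490 × 125.770885 = 187,398.6184

€187,399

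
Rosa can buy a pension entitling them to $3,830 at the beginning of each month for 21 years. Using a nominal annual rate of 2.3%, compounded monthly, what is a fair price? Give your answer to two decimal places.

$766,370.18

Periodic rate i = 0.023/12 = 0.00191667; n = 21 × 12 = 252 periods.
PV = 3830 × [1 − (1+0.00191667)^(−252)] / 0.00191667 × (1+i) = 3830 × 200.096653 = 766,370.1807
(Beginning-of-period payments → annuity-due factor ×(1+i).)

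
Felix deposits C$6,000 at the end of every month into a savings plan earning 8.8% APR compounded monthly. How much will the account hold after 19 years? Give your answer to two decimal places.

C$3,510,350.15

Periodic rate i = 0.088/12 = 0.00733333; n = 19 × 12 = 228 periods.
FV = 6000 × [(1+0.00733333)^228 − 1] / 0.00733333 = 6000 × 585.058358 = 3,510,350.1456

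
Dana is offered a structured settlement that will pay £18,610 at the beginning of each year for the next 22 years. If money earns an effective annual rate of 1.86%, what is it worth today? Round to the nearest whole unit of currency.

PV = PMT · [1 − (1+i)^(−n)] / i × (1+i) = 18610 · 18.253599 = 339,699.4847
(annuity-due: payments at period start, so ×(1+i).)

£339,699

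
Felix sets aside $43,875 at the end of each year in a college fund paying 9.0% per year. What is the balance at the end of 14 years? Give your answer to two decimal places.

$1,141,591.93

Accumulation factor s(14|0.09) = 26.019189; FV = 43875 × 26.019189 = 1,141,591.9258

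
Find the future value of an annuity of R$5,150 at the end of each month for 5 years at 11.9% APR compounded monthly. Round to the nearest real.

R$419,474

i = 0.119/12 = 0.00991667 per month; n = 5·12 = 60.
FV = PMT · [(1+i)^n − 1] / i = 5150 · 81.451261 = 419,473.9947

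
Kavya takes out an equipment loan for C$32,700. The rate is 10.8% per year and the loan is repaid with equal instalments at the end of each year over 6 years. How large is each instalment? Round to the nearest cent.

C$7,685.03

PMT = 32700 / ( [1 − (1+0.108)^(−6)] / 0.108 ) = 32700 / 4.255024 = 7,685.0323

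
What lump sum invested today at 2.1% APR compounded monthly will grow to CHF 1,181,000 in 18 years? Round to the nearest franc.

CHF 809,525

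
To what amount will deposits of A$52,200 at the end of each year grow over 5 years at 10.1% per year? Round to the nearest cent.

A$319,321.26

FV = PMT · [(1+i)^n − 1] / i = 52200 · 6.117266 = 319,321.2625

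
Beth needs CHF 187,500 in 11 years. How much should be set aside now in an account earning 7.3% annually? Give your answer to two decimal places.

CHF 86,378.24

PV = FV·(1+i)^(−n) = 187,500 × 0.460684 = 86,378.2359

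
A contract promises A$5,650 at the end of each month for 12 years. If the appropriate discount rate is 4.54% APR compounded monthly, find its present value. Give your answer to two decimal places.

i = 0.0454/12 = 0.00378333 per month; n = 12·12 = 144.
Annuity factor a(144|0.00378333) = 110.866716; PV = 5650 × 110.866716 = 626,396.9429

A$626,396.94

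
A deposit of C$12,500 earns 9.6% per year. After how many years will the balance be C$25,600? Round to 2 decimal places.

(1+i)^n = 25600/12500 = 2.04800, so n = ln 2.04800 / ln 1.096 = 7.8203 years

7.82 years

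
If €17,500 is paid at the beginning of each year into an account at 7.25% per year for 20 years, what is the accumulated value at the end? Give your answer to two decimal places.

Accumulation factor s(20|0.0725) × (1+i) = 45.186738; FV = 17500 × 45.186738 = 790,767.9102
Payments are at the start of each period, so multiply by (1+i).

€790,767.91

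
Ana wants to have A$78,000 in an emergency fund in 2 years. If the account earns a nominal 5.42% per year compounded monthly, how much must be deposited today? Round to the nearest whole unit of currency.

A$70,004

i = 0.0542/12 = 0.00451667 per month; n = 2·12 = 24.
PV = 78,000 / (1 + 0.00451667)^24 = 78,000 / 1.114221 = 70,004.0358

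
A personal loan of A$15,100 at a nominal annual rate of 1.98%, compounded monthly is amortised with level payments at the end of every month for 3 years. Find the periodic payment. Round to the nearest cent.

A$432.37

Periodic rate i = 0.0198/12 = 0.00165; n = 3 × 12 = 36 periods.
PMT = 15100 / ( [1 − (1+0.00165)^(−36)] / 0.00165 ) = 15100 / 34.923702 = 432.3711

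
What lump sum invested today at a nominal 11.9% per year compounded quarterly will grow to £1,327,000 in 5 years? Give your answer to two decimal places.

£738,303.47

Periodic rate i = 0.119/4 = 0.02975; n = 5 × 4 = 20 periods.
PV = FV·(1+i)^(−n) = 1,327,000 × 0.556370 = 738,303.4712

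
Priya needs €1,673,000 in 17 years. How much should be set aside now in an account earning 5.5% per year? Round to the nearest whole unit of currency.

PV = 1,673,000 / (1 + 0.055)^17 = 1,673,000 / 2.484802 = 673,293.0433

€673,293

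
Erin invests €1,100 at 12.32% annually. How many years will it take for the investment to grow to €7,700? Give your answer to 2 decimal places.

n = ln(7700/1100) / ln(1+0.1232) = ln(7.00000) / 0.116182 = 16.7488 years

16.75 years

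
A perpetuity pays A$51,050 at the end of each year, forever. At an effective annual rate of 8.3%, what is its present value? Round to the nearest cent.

A$615,060.24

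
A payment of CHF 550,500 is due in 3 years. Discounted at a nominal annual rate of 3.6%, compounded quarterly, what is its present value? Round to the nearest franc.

Periodic rate i = 0.036/4 = 0.009; n = 3 × 4 = 12 periods.
Discount factor = (1+0.009)^(−12) = 0.898061; PV = 550,500 × 0.898061 = 494,382.7722

CHF 494,383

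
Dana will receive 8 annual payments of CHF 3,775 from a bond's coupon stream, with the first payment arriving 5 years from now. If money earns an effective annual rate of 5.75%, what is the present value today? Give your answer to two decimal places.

PV at t=4 (ordinary 8-year annuity): 3775 × a(8|0.0575) = 3775 × 6.271705 = 23,675.6856
PV₀ = 23,675.6856 / (1+0.0575)^4 = 23,675.6856 / 1.250609 = 18,931.3272

CHF 18,931.33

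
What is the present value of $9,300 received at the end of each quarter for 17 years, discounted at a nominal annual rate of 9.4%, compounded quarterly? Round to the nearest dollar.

$314,191

With 4 periods per year: i = 0.0235, n = 68.
PV = PMT · [1 − (1+i)^(−n)] / i = 9300 · 33.784020 = 314,191.3900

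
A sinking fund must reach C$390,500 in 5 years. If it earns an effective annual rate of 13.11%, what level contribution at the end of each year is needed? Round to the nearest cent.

PMT = 390500 / ( [(1+0.1311)^5 − 1] / 0.1311 ) = 390500 / 6.494434 = 60,128.4141

C$60,128.41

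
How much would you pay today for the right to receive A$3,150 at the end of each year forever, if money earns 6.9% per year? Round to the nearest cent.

PV = C/r = 3150/0.069 = 45,652.1739

A$45,652.17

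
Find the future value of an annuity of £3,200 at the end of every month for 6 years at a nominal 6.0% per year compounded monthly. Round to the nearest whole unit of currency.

£276,508

i = 0.06/12 = 0.005 per month; n = 6·12 = 72.
FV = 3200 × [(1+0.005)^72 − 1] / 0.005 = 3200 × 86.408856 = 276,508.3382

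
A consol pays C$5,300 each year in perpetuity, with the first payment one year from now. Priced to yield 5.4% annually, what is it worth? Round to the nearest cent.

C$98,148.15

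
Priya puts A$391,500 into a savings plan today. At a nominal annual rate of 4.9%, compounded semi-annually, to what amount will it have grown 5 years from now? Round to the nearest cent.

i = 0.049/2 = 0.0245 per half-year; n = 5·2 = 10.
FV = 391,500 × (1 + 0.0245)^10 = 498,713.8091

A$498,713.81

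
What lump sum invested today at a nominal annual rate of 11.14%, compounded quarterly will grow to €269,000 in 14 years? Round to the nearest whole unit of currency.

€57,768

Periodic rate i = 0.1114/4 = 0.02785; n = 14 × 4 = 56 periods.
PV = 269,000 / (1 + 0.02785)^56 = 269,000 / 4.656563 = 57,767.9329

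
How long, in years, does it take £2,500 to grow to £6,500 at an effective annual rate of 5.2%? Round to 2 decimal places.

n = ln(6500/2500) / ln(1+0.052) = ln(2.60000) / 0.050693 = 18.8489 years

18.85 years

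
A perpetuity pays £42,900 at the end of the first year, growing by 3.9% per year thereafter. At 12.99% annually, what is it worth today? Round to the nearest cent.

£471,947.19

PV = PMT / (i − g) = 42900 / (0.1299 − 0.039) = 42900 / 0.090900 = 471,947.1947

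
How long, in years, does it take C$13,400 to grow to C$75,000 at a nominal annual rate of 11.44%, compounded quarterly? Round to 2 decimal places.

15.27 years

Periodic rate i = 0.1144/4 = 0.0286.
n = ln(75000/13400) / ln(1+0.0286) = ln(5.59701) / 0.028199 = 61.0750 quarters
= 61.0750/4 years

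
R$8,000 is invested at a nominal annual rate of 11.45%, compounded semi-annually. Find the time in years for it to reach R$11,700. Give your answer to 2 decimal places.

Periodic rate i = 0.1145/2 = 0.05725.
(1+i)^n = 11700/8000 = 1.46250, so n = ln 1.46250 / ln 1.05725 = 6.8284 half-years
= 6.8284/2 years

3.41 years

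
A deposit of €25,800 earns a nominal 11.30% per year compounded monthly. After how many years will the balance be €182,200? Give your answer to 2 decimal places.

Periodic rate i = 0.113/12 = 0.00941667.
n = ln(182200/25800) / ln(1+0.00941667) = ln(7.06202) / 0.009373 = 208.5578 months
= 208.5578/12 years

17.38 years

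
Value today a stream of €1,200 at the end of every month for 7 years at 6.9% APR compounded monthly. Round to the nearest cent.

€79,766.85

i = 0.069/12 = 0.00575 per month; n = 7·12 = 84.
PV = PMT · [1 − (1+i)^(−n)] / i = 1200 · 66.472378 = 79,766.8532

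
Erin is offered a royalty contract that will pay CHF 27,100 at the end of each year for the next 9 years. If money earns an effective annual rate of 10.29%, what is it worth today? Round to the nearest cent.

CHF 154,286.62

PV = PMT · [1 − (1+i)^(−n)] / i = 27100 · 5.693233 = 154,286.6179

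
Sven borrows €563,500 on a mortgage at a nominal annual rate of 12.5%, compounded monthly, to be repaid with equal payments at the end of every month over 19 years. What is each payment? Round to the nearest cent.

€6,479.97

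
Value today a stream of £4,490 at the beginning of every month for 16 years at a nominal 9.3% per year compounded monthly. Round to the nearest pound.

£451,240

Periodic rate i = 0.093/12 = 0.00775; n = 16 × 12 = 192 periods.
PV = 4490 × [1 − (1+0.00775)^(−192)] / 0.00775 × (1+i) = 4490 × 100.498943 = 451,240.2555
(annuity-due: payments at period start, so ×(1+i).)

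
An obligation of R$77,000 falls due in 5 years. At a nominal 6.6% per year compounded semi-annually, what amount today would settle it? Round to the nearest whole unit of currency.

i = 0.066/2 = 0.033 per half-year; n = 5·2 = 10.
PV = FV·(1+i)^(−n) = 77,000 × 0.722764 = 55,652.8629

R$55,653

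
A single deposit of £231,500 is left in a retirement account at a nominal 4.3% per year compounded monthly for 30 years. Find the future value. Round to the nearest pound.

£839,053

With 12 periods per year: i = 0.00358333, n = 360.
FV = 231,500 × (1 + 0.00358333)^360 = 839,053.2141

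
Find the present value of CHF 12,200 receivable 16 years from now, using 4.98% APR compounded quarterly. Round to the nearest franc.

CHF 5,527

Periodic rate i = 0.0498/4 = 0.01245; n = 16 × 4 = 64 periods.
PV = 12,200 / (1 + 0.01245)^64 = 12,200 / 2.207544 = 5,526.5030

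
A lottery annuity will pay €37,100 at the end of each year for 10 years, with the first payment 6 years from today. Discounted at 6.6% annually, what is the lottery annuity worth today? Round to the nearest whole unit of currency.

€192,848

PV at t=5 (ordinary 10-year annuity): 37100 × a(10|0.066) = 37100 × 7.155308 = 265,461.9398
PV₀ = 265,461.9398 / (1+0.066)^5 = 265,461.9398 / 1.376531 = 192,848.4888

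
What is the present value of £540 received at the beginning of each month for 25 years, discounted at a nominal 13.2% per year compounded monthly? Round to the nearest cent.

i = 0.132/12 = 0.011 per month; n = 25·12 = 300.
PV = 540 × [1 − (1+0.011)^(−300)] / 0.011 × (1+i) = 540 × 88.457560 = 47,767.0823
(Beginning-of-period payments → annuity-due factor ×(1+i).)

£47,767.08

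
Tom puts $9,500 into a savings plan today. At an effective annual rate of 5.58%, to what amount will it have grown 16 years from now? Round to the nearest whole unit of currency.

$22,648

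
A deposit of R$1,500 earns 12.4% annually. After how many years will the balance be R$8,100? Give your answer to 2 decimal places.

(1+i)^n = 8100/1500 = 5.40000, so n = ln 5.40000 / ln 1.124 = 14.4268 years

14.43 years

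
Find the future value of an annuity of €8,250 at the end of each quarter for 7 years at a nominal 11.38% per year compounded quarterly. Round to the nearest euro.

€346,082

Periodic rate i = 0.1138/4 = 0.02845; n = 7 × 4 = 28 periods.
Accumulation factor s(28|0.02845) = 41.949277; FV = 8250 × 41.949277 = 346,081.5339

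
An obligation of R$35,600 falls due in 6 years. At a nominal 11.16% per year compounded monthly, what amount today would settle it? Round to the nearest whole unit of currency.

i = 0.1116/12 = 0.0093 per month; n = 6·12 = 72.
PV = FV·(1+i)^(−n) = 35,600 × 0.513500 = 18,280.5949

R$18,281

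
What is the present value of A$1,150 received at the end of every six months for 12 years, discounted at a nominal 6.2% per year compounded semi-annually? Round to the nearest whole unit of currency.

i = 0.062/2 = 0.031 per half-year; n = 12·2 = 24.
PV = PMT · [1 − (1+i)^(−n)] / i = 1150 · 16.754544 = 19,267.7251

A$19,268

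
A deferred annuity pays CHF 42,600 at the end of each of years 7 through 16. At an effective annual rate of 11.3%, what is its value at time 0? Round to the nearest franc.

CHF 130,333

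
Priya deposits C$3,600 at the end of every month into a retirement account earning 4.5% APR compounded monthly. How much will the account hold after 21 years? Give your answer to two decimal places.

With 12 periods per year: i = 0.00375, n = 252.
FV = PMT · [(1+i)^n − 1] / i = 3600 · 418.205348 = 1,505,539.2537

C$1,505,539.25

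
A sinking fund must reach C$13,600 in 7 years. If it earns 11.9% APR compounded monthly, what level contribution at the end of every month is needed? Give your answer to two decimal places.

C$104.48

With 12 periods per year: i = 0.00991667, n = 84.
PMT = 13600 / ( [(1+0.00991667)^84 − 1] / 0.00991667 ) = 13600 / 130.163715 = 104.4838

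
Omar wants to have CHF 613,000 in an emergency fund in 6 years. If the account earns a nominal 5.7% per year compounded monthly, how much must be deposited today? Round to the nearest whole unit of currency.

CHF 435,796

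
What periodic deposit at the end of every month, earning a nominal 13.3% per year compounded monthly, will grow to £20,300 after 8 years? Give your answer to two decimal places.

i = 0.133/12 = 0.0110833 per month; n = 8·12 = 96.
FV-annuity factor = 169.716734; PMT = 20300 / 169.716734 = 119.6111

£119.61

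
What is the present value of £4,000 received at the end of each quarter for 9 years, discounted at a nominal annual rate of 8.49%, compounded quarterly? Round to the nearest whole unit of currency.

£99,978

i = 0.0849/4 = 0.021225 per quarter; n = 9·4 = 36.
Annuity factor a(36|0.021225) = 24.994486; PV = 4000 × 24.994486 = 99,977.9430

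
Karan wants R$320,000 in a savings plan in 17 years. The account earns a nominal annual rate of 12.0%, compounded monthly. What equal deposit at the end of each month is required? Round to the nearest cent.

i = 0.12/12 = 0.01 per month; n = 17·12 = 204.
FV-annuity factor = 661.307751; PMT = 320000 / 661.307751 = 483.8897

R$483.89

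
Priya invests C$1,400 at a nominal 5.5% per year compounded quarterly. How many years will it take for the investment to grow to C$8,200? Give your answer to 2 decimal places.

32.36 years

Periodic rate i = 0.055/4 = 0.01375.
n = ln(8200/1400) / ln(1+0.01375) = ln(5.85714) / 0.013656 = 129.4390 quarters
= 129.4390/4 years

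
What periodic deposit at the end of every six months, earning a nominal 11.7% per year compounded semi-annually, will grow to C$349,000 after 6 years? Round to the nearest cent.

Periodic rate i = 0.117/2 = 0.0585; n = 6 × 2 = 12 periods.
PMT = 349000 / ( [(1+0.0585)^12 − 1] / 0.0585 ) = 349000 / 16.722937 = 20,869.5404

C$20,869.54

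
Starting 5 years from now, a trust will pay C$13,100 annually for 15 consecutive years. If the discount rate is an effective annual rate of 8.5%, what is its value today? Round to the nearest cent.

C$78,496.82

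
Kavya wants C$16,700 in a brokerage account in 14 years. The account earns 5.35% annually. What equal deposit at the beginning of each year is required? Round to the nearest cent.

C$789.38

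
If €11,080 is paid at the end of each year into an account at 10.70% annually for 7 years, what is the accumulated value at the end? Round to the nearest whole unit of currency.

€107,403

FV = PMT · [(1+i)^n − 1] / i = 11080 · 9.693444 = 107,403.3579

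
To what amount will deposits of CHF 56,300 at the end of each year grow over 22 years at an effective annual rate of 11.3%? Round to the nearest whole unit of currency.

CHF 4,753,756

FV = PMT · [(1+i)^n − 1] / i = 56300 · 84.436163 = 4,753,755.9961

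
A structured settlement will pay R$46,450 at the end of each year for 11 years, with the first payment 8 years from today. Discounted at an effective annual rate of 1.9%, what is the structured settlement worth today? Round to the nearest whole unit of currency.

Value one period before first payment (t=7): 46450 × [1 − (1+0.019)^(−11)] / 0.019 = 46450 × 9.842753 = 457,195.8557
PV₀ = 457,195.8557 / (1+0.019)^7 = 457,195.8557 / 1.140826 = 400,758.7349

R$400,759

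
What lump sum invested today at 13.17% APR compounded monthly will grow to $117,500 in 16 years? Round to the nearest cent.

$14,450.34

With 12 periods per year: i = 0.010975, n = 192.
PV = FV·(1+i)^(−n) = 117,500 × 0.122982 = 14,450.3362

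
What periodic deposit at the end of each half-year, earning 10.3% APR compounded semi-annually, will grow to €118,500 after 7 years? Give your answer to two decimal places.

€5,983.67

i = 0.103/2 = 0.0515 per half-year; n = 7·2 = 14.
PMT = 118500 / ( [(1+0.0515)^14 − 1] / 0.0515 ) = 118500 / 19.803884 = 5,983.6746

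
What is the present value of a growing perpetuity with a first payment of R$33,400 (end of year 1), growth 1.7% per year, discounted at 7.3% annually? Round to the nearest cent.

PV = PMT / (i − g) = 33400 / (0.073 − 0.017) = 33400 / 0.056000 = 596,428.5714

R$596,428.57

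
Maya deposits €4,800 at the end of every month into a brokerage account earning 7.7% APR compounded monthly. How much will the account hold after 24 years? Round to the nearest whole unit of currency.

€3,971,970

i = 0.077/12 = 0.00641667 per month; n = 24·12 = 288.
Accumulation factor s(288|0.00641667) = 827.493689; FV = 4800 × 827.493689 = 3,971,969.7062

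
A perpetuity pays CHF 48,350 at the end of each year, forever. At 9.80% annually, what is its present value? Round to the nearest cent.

CHF 493,367.35

PV = PMT / i = 48350 / 0.098 = 493,367.3469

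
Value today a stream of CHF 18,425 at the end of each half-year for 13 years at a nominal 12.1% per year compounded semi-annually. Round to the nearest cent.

i = 0.121/2 = 0.0605 per half-year; n = 13·2 = 26.
Annuity factor a(26|0.0605) = 12.939978; PV = 18425 × 12.939978 = 238,419.0929

CHF 238,419.09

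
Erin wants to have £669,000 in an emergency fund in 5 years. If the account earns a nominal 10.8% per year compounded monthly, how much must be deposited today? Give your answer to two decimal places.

£390,801.43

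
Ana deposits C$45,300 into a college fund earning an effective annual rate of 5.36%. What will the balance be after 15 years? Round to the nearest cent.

45,300 × (1+0.0536)^15 = 45,300 × 2.188449 = 99,136.7395

C$99,136.74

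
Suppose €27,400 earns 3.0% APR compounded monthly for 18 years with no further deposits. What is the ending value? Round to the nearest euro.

€46,987

Periodic rate i = 0.03/12 = 0.0025; n = 18 × 12 = 216 periods.
FV = 27,400 × (1 + 0.0025)^216 = 46,986.9139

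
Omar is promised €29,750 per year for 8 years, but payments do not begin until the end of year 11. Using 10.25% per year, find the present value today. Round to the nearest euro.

€59,277

PV at t=10 (ordinary 8-year annuity): 29750 × a(8|0.1025) = 29750 × 5.286717 = 157,279.8265
PV₀ = 157,279.8265 / (1+0.1025)^10 = 157,279.8265 / 2.653298 = 59,277.1125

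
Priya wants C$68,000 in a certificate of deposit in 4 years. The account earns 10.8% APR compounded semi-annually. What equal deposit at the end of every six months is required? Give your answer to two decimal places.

C$7,019.86

Periodic rate i = 0.108/2 = 0.054; n = 4 × 2 = 8 periods.
PMT = 68000 / ( [(1+0.054)^8 − 1] / 0.054 ) = 68000 / 9.686808 = 7,019.8565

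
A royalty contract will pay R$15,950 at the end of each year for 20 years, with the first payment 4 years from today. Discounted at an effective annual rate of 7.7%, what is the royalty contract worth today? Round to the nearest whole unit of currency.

PV at t=3 (ordinary 20-year annuity): 15950 × a(20|0.077) = 15950 × 10.041268 = 160,158.2179
PV₀ = 160,158.2179 / (1+0.077)^3 = 160,158.2179 / 1.249244 = 128,204.1601

R$128,204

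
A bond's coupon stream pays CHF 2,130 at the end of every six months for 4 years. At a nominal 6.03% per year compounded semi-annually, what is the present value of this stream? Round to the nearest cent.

CHF 14,942.49

Periodic rate i = 0.0603/2 = 0.03015; n = 4 × 2 = 8 periods.
PV = 2130 × [1 − (1+0.03015)^(−8)] / 0.03015 = 2130 × 7.015253 = 14,942.4879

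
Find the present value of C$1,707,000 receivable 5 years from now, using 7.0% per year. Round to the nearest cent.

C$1,217,067.41

PV = FV·(1+i)^(−n) = 1,707,000 × 0.712986 = 1,217,067.4084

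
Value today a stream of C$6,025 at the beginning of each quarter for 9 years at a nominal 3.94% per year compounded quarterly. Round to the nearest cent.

C$183,659.50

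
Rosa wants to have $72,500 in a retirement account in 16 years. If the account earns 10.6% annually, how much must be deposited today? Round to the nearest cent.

PV = FV·(1+i)^(−n) = 72,500 × 0.199489 = 14,462.9197

$14,462.92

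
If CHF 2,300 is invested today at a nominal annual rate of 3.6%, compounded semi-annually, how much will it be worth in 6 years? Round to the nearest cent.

Periodic rate i = 0.036/2 = 0.018; n = 6 × 2 = 12 periods.
FV = PV·(1+i)^n = 2,300 × 1.238721 = 2,849.0572

CHF 2,849.06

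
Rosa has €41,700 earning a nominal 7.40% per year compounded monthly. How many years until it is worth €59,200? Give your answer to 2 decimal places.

4.75 years

Periodic rate i = 0.074/12 = 0.00616667.
(1+i)^n = 59200/41700 = 1.41966, so n = ln 1.41966 / ln 1.00617 = 57.0000 months
= 57.0000/12 years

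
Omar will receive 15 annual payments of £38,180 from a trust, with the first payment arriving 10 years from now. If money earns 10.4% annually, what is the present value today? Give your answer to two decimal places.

£116,526.66

PV at t=9 (ordinary 15-year annuity): 38180 × a(15|0.104) = 38180 × 7.435515 = 283,887.9547
PV₀ = 283,887.9547 / (1+0.104)^9 = 283,887.9547 / 2.436249 = 116,526.6618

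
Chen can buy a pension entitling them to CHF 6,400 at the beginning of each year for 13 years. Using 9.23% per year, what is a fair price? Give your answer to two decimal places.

PV = PMT · [1 − (1+i)^(−n)] / i × (1+i) = 6400 · 8.078500 = 51,702.3991
(annuity-due: payments at period start, so ×(1+i).)

CHF 51,702.40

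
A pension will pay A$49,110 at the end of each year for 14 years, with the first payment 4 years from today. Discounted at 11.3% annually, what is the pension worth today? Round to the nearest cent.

A$244,797.98

PV at t=3 (ordinary 14-year annuity): 49110 × a(14|0.113) = 49110 × 6.872637 = 337,515.1928
Discount back 3 years: 337,515.1928 × (1+0.113)^(−3) = 337,515.1928 × 0.725295 = 244,797.9822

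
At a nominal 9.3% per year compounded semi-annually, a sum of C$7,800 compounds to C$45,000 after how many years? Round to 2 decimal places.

19.28 years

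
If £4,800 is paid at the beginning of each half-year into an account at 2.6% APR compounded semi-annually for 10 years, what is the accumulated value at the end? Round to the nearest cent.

i = 0.026/2 = 0.013 per half-year; n = 10·2 = 20.
FV = PMT · [(1+i)^n − 1] / i × (1+i) = 4800 · 22.968521 = 110,248.9006
Payments are at the start of each period, so multiply by (1+i).

£110,248.90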